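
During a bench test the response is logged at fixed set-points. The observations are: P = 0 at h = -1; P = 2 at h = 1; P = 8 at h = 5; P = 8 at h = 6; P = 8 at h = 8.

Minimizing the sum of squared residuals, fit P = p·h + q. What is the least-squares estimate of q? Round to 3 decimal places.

From the data, Σh·h = 127, Σh = 19, Σ1 = 5.
And Σh·P = 154, ΣP = 26.
So MᵀM·[p, q]ᵀ = MᵀP: [[127, 19]; [19, 5]]·[p, q]ᵀ = [154, 26]ᵀ.
Determinant 127·5 − 19² = 274.
p = (154·5 − 19·26)/274 = 138/137; q = (127·26 − 19·154)/274 = 188/137.

q = 1.372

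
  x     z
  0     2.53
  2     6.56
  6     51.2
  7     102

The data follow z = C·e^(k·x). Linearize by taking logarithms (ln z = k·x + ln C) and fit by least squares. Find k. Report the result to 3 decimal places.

With ln zᵢ as the transformed response and xᵢ as the regressor:
Σx = 15.0000, Σ(x)² = 89.0000, Σln z = 11.3699, Σx·ln z = 59.7512.
Equations: 89.0000·k + 15.0000·ln C = 59.7512;  15.0000·k + 4·ln C = 11.3699.
Solving (det = 131.0000): k = 0.52257, ln C = 0.88286.

k = 0.523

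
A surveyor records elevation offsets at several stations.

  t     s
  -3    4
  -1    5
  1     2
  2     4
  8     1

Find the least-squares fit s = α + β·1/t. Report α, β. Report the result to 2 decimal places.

α = 3.28, β = -1.33

Compute the Gram sums: Σ1 = 5, Σ1/t = 7/24, Σ1/t·1/t = 1369/576.
Moment sums: Σs = 16, Σ1/t·s = -53/24.
Normal equations: [[5, 7/24]; [7/24, 1369/576]]·[α, β]ᵀ = [16, -53/24]ᵀ.
Eliminating β: (1369/576)·(row 1) − (7/24)·(row 2) gives (1699/144)·α = (1369/576)·16 − (7/24)·(-53/24) = 2475/64, so α = 22275/6796.
Then β = ((-53/24) − (7/24)·(22275/6796))/(1369/576) = -2262/1699.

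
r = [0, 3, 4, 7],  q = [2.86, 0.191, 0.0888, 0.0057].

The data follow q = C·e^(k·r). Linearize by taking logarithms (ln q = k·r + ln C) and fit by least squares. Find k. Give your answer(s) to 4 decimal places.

k = -0.8859

Taking logs, ln q = k·r + ln C, so regress ln q on r.
Sums: Σr = 14.0000, Σ(r)² = 74.0000, Σln q = -8.1933, Σr·ln q = -50.8229.
Normal system: [[74.0000, 14.0000]; [14.0000, 4]]·[k, ln C]ᵀ = [-50.8229, -8.1933]ᵀ.
Solving (det = 100.0000): k = -0.88585, ln C = 1.05216.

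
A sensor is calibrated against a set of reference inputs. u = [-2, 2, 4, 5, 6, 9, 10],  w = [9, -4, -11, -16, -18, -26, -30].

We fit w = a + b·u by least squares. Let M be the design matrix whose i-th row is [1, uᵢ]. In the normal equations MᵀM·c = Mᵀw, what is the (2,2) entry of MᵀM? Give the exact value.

Row 2 ↔ basis u, column 2 ↔ basis u, so (MᵀM)_{2,2} = Σᵢ (u)·(u) = (-2)·(-2) + (2)·(2) + (4)·(4) + (5)·(5) + (6)·(6) + (9)·(9) + (10)·(10) = 266.

266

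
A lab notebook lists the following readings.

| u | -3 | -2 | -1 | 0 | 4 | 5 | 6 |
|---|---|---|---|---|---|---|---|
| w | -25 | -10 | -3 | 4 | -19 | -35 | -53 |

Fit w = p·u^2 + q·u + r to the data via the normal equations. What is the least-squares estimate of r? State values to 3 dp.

Normal-equation sums: Σu^2·u^2 = 2275, Σu^2·u = 369, Σu^2 = 91, Σu·u = 91, Σu = 9, Σ1 = 7.
For Aᵀw: Σu^2·w = -3355, Σu·w = -471, Σw = -141.
Solving the 3×3 system (Gaussian elimination) gives p = -41897/20328, q = 2799/968, r = 7453/2541.

r = 2.933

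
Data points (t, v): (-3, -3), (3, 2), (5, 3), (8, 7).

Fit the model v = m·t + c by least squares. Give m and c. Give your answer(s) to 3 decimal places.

m = 0.876, c = -0.598

Sums needed: Σt·t = 107, Σt = 13, Σ1 = 4.
And Σt·v = 86, Σv = 9.
Normal equations: [[107, 13]; [13, 4]]·[m, c]ᵀ = [86, 9]ᵀ.
Δ = 107·4 − 13² = 259.
m = (86·4 − 13·9)/259 = 227/259; c = (107·9 − 13·86)/259 = -155/259.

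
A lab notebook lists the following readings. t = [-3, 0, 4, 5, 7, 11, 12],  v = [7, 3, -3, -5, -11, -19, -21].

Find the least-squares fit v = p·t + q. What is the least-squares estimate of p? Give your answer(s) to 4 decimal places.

The normal system AᵀA·[p, q]ᵀ = Aᵀv is [[364, 36]; [36, 7]]·[p, q]ᵀ = [-596, -49]ᵀ.
Eliminating q: 7·(row 1) − 36·(row 2) gives 1252·p = 7·(-596) − 36·(-49) = -2408, so p = -602/313.
Then q = ((-49) − 36·(-602/313))/7 = 905/313.

p = -1.9233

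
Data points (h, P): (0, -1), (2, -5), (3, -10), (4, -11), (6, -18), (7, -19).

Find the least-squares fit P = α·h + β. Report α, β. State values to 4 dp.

Sums needed: Σh·h = 114, Σh = 22, Σ1 = 6.
For MᵀP: Σh·P = -325, ΣP = -64.
So MᵀM·[α, β]ᵀ = MᵀP: [[114, 22]; [22, 6]]·[α, β]ᵀ = [-325, -64]ᵀ.
Eliminating β: 6·(row 1) − 22·(row 2) gives 200·α = 6·(-325) − 22·(-64) = -542, so α = -271/100.
Then β = ((-64) − 22·(-271/100))/6 = -73/100.

α = -2.7100, β = -0.7300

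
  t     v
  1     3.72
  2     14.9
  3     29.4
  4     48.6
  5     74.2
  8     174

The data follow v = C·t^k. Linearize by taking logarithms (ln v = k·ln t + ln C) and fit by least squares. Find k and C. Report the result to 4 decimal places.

k = 1.8342, C = 3.8899

Taking logs, ln v = k·ln t + ln C, so regress ln v on ln t.
AᵀA = [[10.5236, 6.8669]; [6.8669, 6]], rhs = [28.6301, 20.7455]ᵀ  (here Σln t = 6.8669, Σ(ln t)² = 10.5236, Σln v = 20.7455, Σln t·ln v = 28.6301).
Δ = 10.5236·6 − (6.8669)² = 15.9867; k = (28.6301·6 − 6.8669·20.7455)/15.9867 = 1.83418, ln C = (10.5236·20.7455 − 6.8669·28.6301)/15.9867 = 1.35839, so C = exp(1.35839) = 3.88991.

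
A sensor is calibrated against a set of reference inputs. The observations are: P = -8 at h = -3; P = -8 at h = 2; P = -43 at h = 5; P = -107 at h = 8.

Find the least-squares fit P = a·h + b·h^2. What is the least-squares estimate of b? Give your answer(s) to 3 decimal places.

Setting ∂/∂a … = 0 gives: 102·a + 618·b = -1063;  618·a + 4818·b = -8027.
(Σh·h = 102, Σh·h^2 = 618, Σh^2·h^2 = 4818, Σh·P = -1063, Σh^2·P = -8027.)
Eliminating b: 4818·(row 1) − 618·(row 2) gives 109512·a = 4818·(-1063) − 618·(-8027) = -160848, so a = -2234/1521.
Then b = ((-8027) − 618·(-2234/1521))/4818 = -4495/3042.

b = -1.478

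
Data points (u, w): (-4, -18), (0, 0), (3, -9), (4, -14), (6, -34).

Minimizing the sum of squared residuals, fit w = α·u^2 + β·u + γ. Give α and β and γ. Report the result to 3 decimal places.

The normal system XᵀX·[α, β, γ]ᵀ = Xᵀw is [[1889, 243, 77]; [243, 77, 9]; [77, 9, 5]]·[α, β, γ]ᵀ = [-1817, -215, -75]ᵀ.
Solving the 3×3 system (Gaussian elimination) gives α = -39872/39819, β = 5357/13273, γ = -12184/39819.

α = -1.001, β = 0.404, γ = -0.306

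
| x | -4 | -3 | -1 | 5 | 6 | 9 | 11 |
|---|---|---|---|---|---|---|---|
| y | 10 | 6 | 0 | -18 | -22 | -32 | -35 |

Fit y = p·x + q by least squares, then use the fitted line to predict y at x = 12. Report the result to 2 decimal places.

ŷ = -39.70

The normal equations are: 289·p + 23·q = -953;  23·p + 7·q = -91.
(Σx·x = 289, Σx = 23, Σ1 = 7, Σx·y = -953, Σy = -91.)
Eliminating q: 7·(row 1) − 23·(row 2) gives 1494·p = 7·(-953) − 23·(-91) = -4578, so p = -763/249.
Then q = ((-91) − 23·(-763/249))/7 = -730/249.
At x = 12: ŷ = (-763/249)·(12) + (-730/249)·(1) = -9886/249.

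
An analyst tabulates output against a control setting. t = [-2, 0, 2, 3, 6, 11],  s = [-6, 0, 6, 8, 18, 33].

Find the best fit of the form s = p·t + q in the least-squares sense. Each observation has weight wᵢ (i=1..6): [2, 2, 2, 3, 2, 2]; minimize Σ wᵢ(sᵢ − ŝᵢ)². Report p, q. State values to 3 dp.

p = 3.004, q = -0.245

The normal equations are: 357·p + 43·q = 1062;  43·p + 13·q = 126.
det = 357·13 − 43² = 2792.
p = (1062·13 − 43·126)/2792 = 2097/698; q = (357·126 − 43·1062)/2792 = -171/698.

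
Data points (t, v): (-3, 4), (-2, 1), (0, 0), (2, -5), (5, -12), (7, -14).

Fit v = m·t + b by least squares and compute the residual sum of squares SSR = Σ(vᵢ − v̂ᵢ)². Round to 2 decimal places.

SSR = 5.48

Entries of XᵀX: Σt·t = 91, Σt = 9, Σ1 = 6.
Moment sums: Σt·v = -182, Σv = -26.
Eliminating b: 6·(row 1) − 9·(row 2) gives 465·m = 6·(-182) − 9·(-26) = -858, so m = -286/155.
Then b = ((-26) − 9·(-286/155))/6 = -728/465.
Residuals: 14/465, -523/465, 728/465, 119/465, -562/465, 224/465; SSR = 2546/465.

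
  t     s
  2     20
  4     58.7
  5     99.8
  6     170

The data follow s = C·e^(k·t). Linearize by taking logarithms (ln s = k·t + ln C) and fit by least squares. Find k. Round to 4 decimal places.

k = 0.5350

With ln sᵢ as the transformed response and tᵢ as the regressor:
Over the data: Σt = 17.0000, Σ(t)² = 81.0000, Σln s = 16.8071, Σt·ln s = 76.1119.
Normal system: [[81.0000, 17.0000]; [17.0000, 4]]·[k, ln C]ᵀ = [76.1119, 16.8071]ᵀ.
Slope k = (n·Σt·ln s − Σt·Σln s)/(n·Σ(t)² − (Σt)²) = (4·76.1119 − 17.0000·16.8071)/35.0000 = 0.53503; ln C = (Σln s − k·Σt)/n = 1.92791.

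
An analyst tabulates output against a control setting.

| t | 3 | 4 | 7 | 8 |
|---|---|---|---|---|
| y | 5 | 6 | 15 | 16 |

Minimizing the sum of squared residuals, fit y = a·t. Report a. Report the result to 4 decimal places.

With design matrix X, XᵀX = [[138]] and Xᵀy = [272]ᵀ.
a = 272/138 = 1.97101.

a = 1.9710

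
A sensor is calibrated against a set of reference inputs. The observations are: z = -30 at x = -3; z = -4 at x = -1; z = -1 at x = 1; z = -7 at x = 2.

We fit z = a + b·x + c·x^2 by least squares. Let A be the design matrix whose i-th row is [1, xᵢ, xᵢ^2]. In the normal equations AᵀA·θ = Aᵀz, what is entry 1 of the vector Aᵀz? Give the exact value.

Entry 1 ↔ basis 1, so (Aᵀz)_{1} = Σᵢ zᵢ = (1)·(-30) + (1)·(-4) + (1)·(-1) + (1)·(-7) = -42.

-42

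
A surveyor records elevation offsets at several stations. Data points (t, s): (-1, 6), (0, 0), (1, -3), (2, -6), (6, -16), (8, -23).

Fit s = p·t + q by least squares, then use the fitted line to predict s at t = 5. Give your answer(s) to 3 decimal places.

Entries of AᵀA: Σt·t = 106, Σt = 16, Σ1 = 6.
And Σt·s = -301, Σs = -42.
Δ = 106·6 − 16² = 380.
p = ((-301)·6 − 16·(-42))/380 = -567/190; q = (106·(-42) − 16·(-301))/380 = 91/95.
At t = 5: ŝ = (-567/190)·(5) + (91/95)·(1) = -2653/190.

ŝ = -13.963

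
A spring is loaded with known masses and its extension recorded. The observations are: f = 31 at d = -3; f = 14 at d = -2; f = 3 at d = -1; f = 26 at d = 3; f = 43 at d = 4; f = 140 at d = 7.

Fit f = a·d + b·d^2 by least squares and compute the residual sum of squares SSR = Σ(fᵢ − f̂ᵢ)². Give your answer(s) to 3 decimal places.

The normal system MᵀM·[a, b]ᵀ = Mᵀf is [[88, 398]; [398, 2836]]·[a, b]ᵀ = [1106, 8120]ᵀ.
Eliminating b: 2836·(row 1) − 398·(row 2) gives 91164·a = 2836·1106 − 398·8120 = -95144, so a = -23786/22791.
Then b = (8120 − 398·(-23786/22791))/2836 = 68593/22791.
Residuals: 5942/7597, -2870/22791, -8002/7597, 15529/7597, -22331/22791, -3815/22791; SSR = 157337/22791.

SSR = 6.903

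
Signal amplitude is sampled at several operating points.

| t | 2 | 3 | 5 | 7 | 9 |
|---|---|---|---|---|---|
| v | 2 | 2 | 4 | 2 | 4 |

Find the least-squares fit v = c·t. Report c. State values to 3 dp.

The normal equations are: 168·c = 80.
Hence c = 80 / 168 ≈ 0.47619.

c = 0.476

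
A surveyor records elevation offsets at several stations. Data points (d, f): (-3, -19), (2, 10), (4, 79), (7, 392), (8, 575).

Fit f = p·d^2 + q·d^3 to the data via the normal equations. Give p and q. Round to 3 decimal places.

p = 0.908, q = 1.011

Sums needed: Σd^2·d^2 = 6850, Σd^2·d^3 = 50388, Σd^3·d^3 = 384682.
Right-hand side: Σd^2·f = 57141, Σd^3·f = 434505.
XᵀX·[p, q]ᵀ = Xᵀf becomes [[6850, 50388]; [50388, 384682]]·[p, q]ᵀ = [57141, 434505]ᵀ.
Δ = 6850·384682 − 50388² = 96121156.
p = (57141·384682 − 50388·434505)/96121156 = 43638111/48060578; q = (6850·434505 − 50388·57141)/96121156 = 48569271/48060578.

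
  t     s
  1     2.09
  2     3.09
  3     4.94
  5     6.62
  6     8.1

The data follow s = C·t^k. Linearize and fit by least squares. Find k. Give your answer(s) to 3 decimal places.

k = 0.761

Let Y = ln s. Fitting Y = k·ln t + ln C by least squares:
Σln t = 5.1930, Σ(ln t)² = 7.4881, Σln s = 7.4447, Σln t·ln s = 9.3270.
Normal system: [[7.4881, 5.1930]; [5.1930, 5]]·[k, ln C]ᵀ = [9.3270, 7.4447]ᵀ.
Δ = 7.4881·5 − (5.1930)² = 10.4737; k = (9.3270·5 − 5.1930·7.4447)/10.4737 = 0.76144, ln C = (7.4881·7.4447 − 5.1930·9.3270)/10.4737 = 0.69810.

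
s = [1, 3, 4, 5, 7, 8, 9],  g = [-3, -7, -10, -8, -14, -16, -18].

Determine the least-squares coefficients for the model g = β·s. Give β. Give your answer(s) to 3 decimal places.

β = -2.008

Entries of AᵀA: Σs·s = 245.
Right-hand side: Σs·g = -492.
Hence β = -492 / 245 ≈ -2.00816.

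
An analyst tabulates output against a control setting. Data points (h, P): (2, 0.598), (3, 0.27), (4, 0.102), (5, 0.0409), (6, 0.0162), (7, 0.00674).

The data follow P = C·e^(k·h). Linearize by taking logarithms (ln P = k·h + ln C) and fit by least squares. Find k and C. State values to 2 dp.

Taking logs, ln P = k·h + ln C, so regress ln P on h.
XᵀX = [[139.0000, 27.0000]; [27.0000, 6]], rhs = [-89.8049, -16.4253]ᵀ  (here Σh = 27.0000, Σ(h)² = 139.0000, Σln P = -16.4253, Σh·ln P = -89.8049).
Solving (det = 105.0000): k = -0.90805, ln C = 1.34866, so C = exp(1.34866) = 3.85228.

k = -0.91, C = 3.85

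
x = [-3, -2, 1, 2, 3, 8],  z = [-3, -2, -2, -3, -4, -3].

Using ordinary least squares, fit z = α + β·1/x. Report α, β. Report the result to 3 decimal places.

α = -2.831, β = -0.014

Forming MᵀM = [[6, 9/8]; [9/8, 1001/576]] and Mᵀz = [-17, -77/24]ᵀ gives MᵀM·[α, β]ᵀ = Mᵀz.
Determinant 6·(1001/576) − (9/8)² = 1759/192.
α = ((-17)·(1001/576) − (9/8)·(-77/24))/(1759/192) = -14938/5277; β = (6·(-77/24) − (9/8)·(-17))/(1759/192) = -24/1759.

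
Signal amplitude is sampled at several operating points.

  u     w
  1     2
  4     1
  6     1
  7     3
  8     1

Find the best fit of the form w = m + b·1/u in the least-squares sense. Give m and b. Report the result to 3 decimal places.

m = 1.434, b = 0.492

From the data, Σ1 = 5, Σ1/u = 283/168, Σ1/u·1/u = 31789/28224.
And Σw = 8, Σ1/u·w = 499/168.
Normal equations: [[5, 283/168]; [283/168, 31789/28224]]·[m, b]ᵀ = [8, 499/168]ᵀ.
Determinant 5·(31789/28224) − (283/168)² = 9857/3528.
m = (8·(31789/28224) − (283/168)·(499/168))/(9857/3528) = 113095/78856; b = (5·(499/168) − (283/168)·8)/(9857/3528) = 4851/9857.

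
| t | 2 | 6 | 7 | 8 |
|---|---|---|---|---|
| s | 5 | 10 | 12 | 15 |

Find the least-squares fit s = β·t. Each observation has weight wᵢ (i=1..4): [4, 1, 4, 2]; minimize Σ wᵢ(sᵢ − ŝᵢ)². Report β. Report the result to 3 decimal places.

β = 1.798

From the data, Σwᵢ·t·t = 376.
Right-hand side: Σwᵢ·t·s = 676.
XᵀWX·[β]ᵀ = XᵀWs becomes [[376]]·[β]ᵀ = [676]ᵀ.
β = 676/376 = 1.79787.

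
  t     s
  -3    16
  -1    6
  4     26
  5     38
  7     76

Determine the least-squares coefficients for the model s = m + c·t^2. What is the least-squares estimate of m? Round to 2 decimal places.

Setting ∂/∂m … = 0 gives: 5·m + 100·c = 162;  100·m + 3364·c = 5240.
Eliminating c: 3364·(row 1) − 100·(row 2) gives 6820·m = 3364·162 − 100·5240 = 20968, so m = 5242/1705.
Then c = (5240 − 100·(5242/1705))/3364 = 500/341.

m = 3.07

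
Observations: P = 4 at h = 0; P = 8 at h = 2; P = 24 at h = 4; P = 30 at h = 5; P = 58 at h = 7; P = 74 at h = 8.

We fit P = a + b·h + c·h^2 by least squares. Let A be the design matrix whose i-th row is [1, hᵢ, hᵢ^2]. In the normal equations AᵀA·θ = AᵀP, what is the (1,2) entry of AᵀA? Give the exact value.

Row 1 ↔ basis 1, column 2 ↔ basis h, so (AᵀA)_{1,2} = Σᵢ h = (1)·(0) + (1)·(2) + (1)·(4) + (1)·(5) + (1)·(7) + (1)·(8) = 26.

26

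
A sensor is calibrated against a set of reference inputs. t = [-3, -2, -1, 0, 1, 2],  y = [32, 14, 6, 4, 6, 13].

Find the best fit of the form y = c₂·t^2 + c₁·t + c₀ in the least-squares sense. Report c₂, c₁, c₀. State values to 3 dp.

c₂ = 2.946, c₁ = -0.511, c₀ = 2.914

Normal-equation sums: Σt^2·t^2 = 115, Σt^2·t = -27, Σt^2 = 19, Σt·t = 19, Σt = -3, Σ1 = 6.
Moment sums: Σt^2·y = 408, Σt·y = -98, Σy = 75.
XᵀX·[c₂, c₁, c₀]ᵀ = Xᵀy becomes [[115, -27, 19]; [-27, 19, -3]; [19, -3, 6]]·[c₂, c₁, c₀]ᵀ = [408, -98, 75]ᵀ.
Row-reducing yields c₂ = 165/56, c₁ = -143/280, c₀ = 102/35.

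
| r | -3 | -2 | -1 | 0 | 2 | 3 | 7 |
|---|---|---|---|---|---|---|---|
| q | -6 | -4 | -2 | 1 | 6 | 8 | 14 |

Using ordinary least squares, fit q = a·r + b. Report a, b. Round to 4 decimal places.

Forming MᵀM = [[76, 6]; [6, 7]] and Mᵀq = [162, 17]ᵀ gives MᵀM·[a, b]ᵀ = Mᵀq.
Determinant 76·7 − 6² = 496.
a = (162·7 − 6·17)/496 = 129/62; b = (76·17 − 6·162)/496 = 20/31.

a = 2.0806, b = 0.6452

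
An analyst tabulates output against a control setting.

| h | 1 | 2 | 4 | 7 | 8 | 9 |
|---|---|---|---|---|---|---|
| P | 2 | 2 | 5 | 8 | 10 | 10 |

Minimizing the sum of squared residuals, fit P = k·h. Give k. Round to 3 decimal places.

With design matrix M, MᵀM = [[215]] and MᵀP = [252]ᵀ.
Hence k = 252 / 215 ≈ 1.17209.

k = 1.172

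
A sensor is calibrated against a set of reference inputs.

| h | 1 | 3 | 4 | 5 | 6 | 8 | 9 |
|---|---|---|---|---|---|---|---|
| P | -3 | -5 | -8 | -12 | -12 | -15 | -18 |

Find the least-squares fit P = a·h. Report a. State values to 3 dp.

Sums needed: Σh·h = 232.
For MᵀP: Σh·P = -464.
MᵀM·[a]ᵀ = MᵀP becomes [[232]]·[a]ᵀ = [-464]ᵀ.
Hence a = -464 / 232 ≈ -2.

a = -2.000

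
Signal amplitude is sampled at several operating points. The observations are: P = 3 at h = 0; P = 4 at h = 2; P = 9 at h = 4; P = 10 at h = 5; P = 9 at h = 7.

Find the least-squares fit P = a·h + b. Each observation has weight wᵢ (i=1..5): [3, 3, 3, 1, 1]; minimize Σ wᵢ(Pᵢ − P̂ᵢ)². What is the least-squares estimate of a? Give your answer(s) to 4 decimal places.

a = 1.1934

With design matrix A, AᵀWA = [[134, 30]; [30, 11]] and AᵀWP = [245, 67]ᵀ.
Determinant 134·11 − 30² = 574.
a = (245·11 − 30·67)/574 = 685/574; b = (134·67 − 30·245)/574 = 814/287.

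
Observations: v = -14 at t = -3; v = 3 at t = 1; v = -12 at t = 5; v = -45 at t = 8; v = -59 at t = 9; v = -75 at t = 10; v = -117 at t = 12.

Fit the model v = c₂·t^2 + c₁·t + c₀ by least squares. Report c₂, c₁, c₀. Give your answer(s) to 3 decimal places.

c₂ = -1.013, c₁ = 2.317, c₀ = 1.914

The normal equations are: 42100·c₂ + 4068·c₁ + 424·c₀ = -32430;  4068·c₂ + 424·c₁ + 42·c₀ = -3060;  424·c₂ + 42·c₁ + 7·c₀ = -319.
(Σt^2·t^2 = 42100, Σt^2·t = 4068, Σt^2 = 424, Σt·t = 424, Σt = 42, Σ1 = 7, Σt^2·v = -32430, Σt·v = -3060, Σv = -319.)
Row-reducing yields c₂ = -111130/109653, c₁ = 169379/73102, c₀ = 209848/109653.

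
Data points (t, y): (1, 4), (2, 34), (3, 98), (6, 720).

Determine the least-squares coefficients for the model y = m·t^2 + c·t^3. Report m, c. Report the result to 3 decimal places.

m = 2.001, c = 3.000

MᵀM·[m, c]ᵀ = Mᵀy reads: 1394·m + 8052·c = 26942;  8052·m + 47450·c = 158442.
Δ = 1394·47450 − 8052² = 1310596.
m = (26942·47450 − 8052·158442)/1310596 = 655729/327649; c = (1394·158442 − 8052·26942)/1310596 = 982791/327649.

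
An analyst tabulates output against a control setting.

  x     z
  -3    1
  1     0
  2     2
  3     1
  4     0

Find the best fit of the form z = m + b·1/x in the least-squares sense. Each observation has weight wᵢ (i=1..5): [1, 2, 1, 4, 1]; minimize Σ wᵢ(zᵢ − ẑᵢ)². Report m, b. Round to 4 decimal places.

m = 1.0703, b = -0.7021

Compute the Gram sums: Σwᵢ·1 = 9, Σwᵢ·1/x = 15/4, Σwᵢ·1/x·1/x = 413/144.
For AᵀWz: Σwᵢ·z = 7, Σwᵢ·1/x·z = 2.
Normal equations: [[9, 15/4]; [15/4, 413/144]]·[m, b]ᵀ = [7, 2]ᵀ.
Δ = 9·(413/144) − (15/4)² = 47/4.
m = (7·(413/144) − (15/4)·2)/(47/4) = 1811/1692; b = (9·2 − (15/4)·7)/(47/4) = -33/47.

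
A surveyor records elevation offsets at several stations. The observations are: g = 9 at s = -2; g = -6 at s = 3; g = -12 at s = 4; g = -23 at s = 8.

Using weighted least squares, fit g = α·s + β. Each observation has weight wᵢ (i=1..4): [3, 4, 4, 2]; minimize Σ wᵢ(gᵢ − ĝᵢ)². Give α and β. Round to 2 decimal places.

α = -3.26, β = 2.52

Entries of XᵀWX: Σwᵢ·s·s = 240, Σwᵢ·s = 38, Σwᵢ·1 = 13.
Moment sums: Σwᵢ·s·g = -686, Σwᵢ·g = -91.
XᵀWX·[α, β]ᵀ = XᵀWg becomes [[240, 38]; [38, 13]]·[α, β]ᵀ = [-686, -91]ᵀ.
det = 240·13 − 38² = 1676.
α = ((-686)·13 − 38·(-91))/1676 = -1365/419; β = (240·(-91) − 38·(-686))/1676 = 1057/419.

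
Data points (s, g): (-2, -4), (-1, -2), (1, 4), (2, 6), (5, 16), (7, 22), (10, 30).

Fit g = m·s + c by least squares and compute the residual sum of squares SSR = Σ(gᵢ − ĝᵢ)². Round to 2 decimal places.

Forming AᵀA = [[184, 22]; [22, 7]] and Aᵀg = [560, 72]ᵀ gives AᵀA·[m, c]ᵀ = Aᵀg.
Determinant 184·7 − 22² = 804.
m = (560·7 − 22·72)/804 = 584/201; c = (184·72 − 22·560)/804 = 232/201.
Residuals: 44/67, -50/201, -4/67, -194/201, 64/201, 34/67, -14/67; SSR = 368/201.

SSR = 1.83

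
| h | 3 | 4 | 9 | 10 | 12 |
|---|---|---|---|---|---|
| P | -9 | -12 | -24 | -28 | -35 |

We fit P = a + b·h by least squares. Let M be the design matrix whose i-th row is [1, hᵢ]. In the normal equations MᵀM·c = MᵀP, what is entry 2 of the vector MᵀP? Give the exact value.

-991

Entry 2 ↔ basis h, so (MᵀP)_{2} = Σᵢ (h)·Pᵢ = (3)·(-9) + (4)·(-12) + (9)·(-24) + (10)·(-28) + (12)·(-35) = -991.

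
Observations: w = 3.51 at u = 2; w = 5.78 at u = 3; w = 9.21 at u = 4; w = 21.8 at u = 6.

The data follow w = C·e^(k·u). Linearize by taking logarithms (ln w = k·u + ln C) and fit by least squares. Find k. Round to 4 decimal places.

Linearized form: ln w = k·u + ln C. From the 4 transformed points,
Σu = 15.0000, Σ(u)² = 65.0000, Σln w = 8.3122, Σu·ln w = 35.1471.
Equations: 65.0000·k + 15.0000·ln C = 35.1471;  15.0000·k + 4·ln C = 8.3122.
Solving (det = 35.0000): k = 0.45443, ln C = 0.37395.

k = 0.4544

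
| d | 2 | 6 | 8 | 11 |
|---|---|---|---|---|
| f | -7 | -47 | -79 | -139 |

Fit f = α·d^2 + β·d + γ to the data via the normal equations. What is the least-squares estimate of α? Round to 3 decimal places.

α = -0.915

Entries of AᵀA: Σd^2·d^2 = 20049, Σd^2·d = 2067, Σd^2 = 225, Σd·d = 225, Σd = 27, Σ1 = 4.
For Aᵀf: Σd^2·f = -23595, Σd·f = -2457, Σf = -272.
Normal equations: [[20049, 2067, 225]; [2067, 225, 27]; [225, 27, 4]]·[α, β, γ]ᵀ = [-23595, -2457, -272]ᵀ.
Row-reducing yields α = -786/859, β = -2398/859, γ = 1987/859.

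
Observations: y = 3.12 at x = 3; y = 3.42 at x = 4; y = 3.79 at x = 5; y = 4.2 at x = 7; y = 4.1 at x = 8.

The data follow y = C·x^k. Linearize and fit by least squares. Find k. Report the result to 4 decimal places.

Let Y = ln y. Fitting Y = k·ln x + ln C by least squares:
Σln x = 8.1197, Σ(ln x)² = 13.8297, Σln y = 6.5459, Σln x·ln y = 10.8257.
Equations: 13.8297·k + 8.1197·ln C = 10.8257;  8.1197·k + 5·ln C = 6.5459.
Slope k = (n·Σln x·ln y − Σln x·Σln y)/(n·Σ(ln x)² − (Σln x)²) = (5·10.8257 − 8.1197·6.5459)/3.2190 = 0.30365; ln C = (Σln y − k·Σln x)/n = 0.81607.

k = 0.3036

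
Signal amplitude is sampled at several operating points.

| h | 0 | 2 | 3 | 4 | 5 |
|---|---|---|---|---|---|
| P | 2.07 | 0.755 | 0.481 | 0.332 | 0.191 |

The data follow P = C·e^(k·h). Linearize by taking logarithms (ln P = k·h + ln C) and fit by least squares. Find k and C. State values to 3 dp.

k = -0.468, C = 2.016

With ln Pᵢ as the transformed response and hᵢ as the regressor:
XᵀX = [[54.0000, 14.0000]; [14.0000, 5]], rhs = [-15.4456, -3.0435]ᵀ  (here Σh = 14.0000, Σ(h)² = 54.0000, Σln P = -3.0435, Σh·ln P = -15.4456).
Solving (det = 74.0000): k = -0.46783, ln C = 0.70123, so C = exp(0.70123) = 2.01623.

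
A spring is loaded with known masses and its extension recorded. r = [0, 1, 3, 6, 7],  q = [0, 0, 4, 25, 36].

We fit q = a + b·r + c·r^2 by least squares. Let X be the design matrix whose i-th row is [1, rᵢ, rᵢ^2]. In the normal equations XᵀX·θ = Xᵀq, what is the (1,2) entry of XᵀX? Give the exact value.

17

Row 1 ↔ basis 1, column 2 ↔ basis r, so (XᵀX)_{1,2} = Σᵢ r = (1)·(0) + (1)·(1) + (1)·(3) + (1)·(6) + (1)·(7) = 17.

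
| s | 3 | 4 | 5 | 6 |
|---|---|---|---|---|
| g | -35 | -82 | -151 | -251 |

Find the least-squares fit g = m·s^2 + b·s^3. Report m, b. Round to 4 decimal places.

m = -1.1973, b = -0.9644

The normal equations are: 2258·m + 12168·b = -14438;  12168·m + 67106·b = -79284.
det = 2258·67106 − 12168² = 3465124.
m = ((-14438)·67106 − 12168·(-79284))/3465124 = -79783/66637; b = (2258·(-79284) − 12168·(-14438))/3465124 = -835422/866281.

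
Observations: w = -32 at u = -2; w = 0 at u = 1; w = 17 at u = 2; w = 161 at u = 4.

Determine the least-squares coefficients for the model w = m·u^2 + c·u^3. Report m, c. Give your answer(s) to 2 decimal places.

m = -1.96, c = 3.01

Entries of AᵀA: Σu^2·u^2 = 289, Σu^2·u^3 = 1025, Σu^3·u^3 = 4225.
Right-hand side: Σu^2·w = 2516, Σu^3·w = 10696.
So AᵀA·[m, c]ᵀ = Aᵀw: [[289, 1025]; [1025, 4225]]·[m, c]ᵀ = [2516, 10696]ᵀ.
Eliminating c: 4225·(row 1) − 1025·(row 2) gives 170400·m = 4225·2516 − 1025·10696 = -333300, so m = -1111/568.
Then c = (10696 − 1025·(-1111/568))/4225 = 42687/14200.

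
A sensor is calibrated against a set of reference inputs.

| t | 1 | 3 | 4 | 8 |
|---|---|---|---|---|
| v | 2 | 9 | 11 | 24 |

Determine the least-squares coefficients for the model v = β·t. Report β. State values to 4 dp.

Forming XᵀX = [[90]] and Xᵀv = [265]ᵀ gives XᵀX·[β]ᵀ = Xᵀv.
β = 265/90 = 2.94444.

β = 2.9444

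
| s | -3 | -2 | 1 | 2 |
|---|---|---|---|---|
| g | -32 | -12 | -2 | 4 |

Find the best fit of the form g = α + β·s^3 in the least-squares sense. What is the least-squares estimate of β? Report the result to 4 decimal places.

The normal equations are: 4·α + (-26)·β = -42;  (-26)·α + 858·β = 990.
Eliminating β: 858·(row 1) − (-26)·(row 2) gives 2756·α = 858·(-42) − (-26)·990 = -10296, so α = -198/53.
Then β = (990 − (-26)·(-198/53))/858 = 717/689.

β = 1.0406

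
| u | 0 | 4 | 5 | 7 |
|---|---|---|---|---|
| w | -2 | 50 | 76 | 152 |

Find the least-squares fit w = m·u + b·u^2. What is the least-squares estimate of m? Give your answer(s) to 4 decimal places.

Sums needed: Σu·u = 90, Σu·u^2 = 532, Σu^2·u^2 = 3282.
Moment sums: Σu·w = 1644, Σu^2·w = 10148.
Normal equations: [[90, 532]; [532, 3282]]·[m, b]ᵀ = [1644, 10148]ᵀ.
Eliminating b: 3282·(row 1) − 532·(row 2) gives 12356·m = 3282·1644 − 532·10148 = -3128, so m = -782/3089.
Then b = (10148 − 532·(-782/3089))/3282 = 9678/3089.

m = -0.2532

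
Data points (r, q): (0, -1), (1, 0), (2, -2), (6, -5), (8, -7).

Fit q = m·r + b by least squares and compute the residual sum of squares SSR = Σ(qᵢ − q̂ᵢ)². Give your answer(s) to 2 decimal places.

Entries of MᵀM: Σr·r = 105, Σr = 17, Σ1 = 5.
For Mᵀq: Σr·q = -90, Σq = -15.
So MᵀM·[m, b]ᵀ = Mᵀq: [[105, 17]; [17, 5]]·[m, b]ᵀ = [-90, -15]ᵀ.
Eliminating b: 5·(row 1) − 17·(row 2) gives 236·m = 5·(-90) − 17·(-15) = -195, so m = -195/236.
Then b = ((-15) − 17·(-195/236))/5 = -45/236.
Residuals: -191/236, 60/59, -37/236, 35/236, -47/236; SSR = 419/236.

SSR = 1.78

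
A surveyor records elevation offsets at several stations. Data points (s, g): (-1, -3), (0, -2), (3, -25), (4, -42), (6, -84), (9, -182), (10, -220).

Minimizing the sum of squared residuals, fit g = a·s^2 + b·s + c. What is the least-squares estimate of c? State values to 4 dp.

Entries of MᵀM: Σs^2·s^2 = 18195, Σs^2·s = 2035, Σs^2 = 243, Σs·s = 243, Σs = 31, Σ1 = 7.
And Σs^2·g = -40666, Σs·g = -4582, Σg = -558.
Inverting the 3×3 Gram matrix, [a, b, c]ᵀ = [-99409/49133, -79400/49133, -114061/49133]ᵀ.

c = -2.3215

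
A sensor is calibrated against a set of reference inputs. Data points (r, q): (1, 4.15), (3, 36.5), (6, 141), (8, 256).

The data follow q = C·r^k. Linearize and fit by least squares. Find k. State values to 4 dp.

k = 1.9769

With ln qᵢ as the transformed response and ln rᵢ as the regressor:
Sums: Σln r = 4.9698, Σ(ln r)² = 8.7414, Σln q = 15.5144, Σln r·ln q = 24.3499.
Normal system: [[8.7414, 4.9698]; [4.9698, 4]]·[k, ln C]ᵀ = [24.3499, 15.5144]ᵀ.
Δ = 8.7414·4 − (4.9698)² = 10.2667; k = (24.3499·4 − 4.9698·15.5144)/10.2667 = 1.97690, ln C = (8.7414·15.5144 − 4.9698·24.3499)/10.2667 = 1.42238.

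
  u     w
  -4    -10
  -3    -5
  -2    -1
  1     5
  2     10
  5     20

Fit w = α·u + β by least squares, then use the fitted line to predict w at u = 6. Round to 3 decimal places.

ŵ = 22.575

XᵀX·[α, β]ᵀ = Xᵀw reads: 59·α + (-1)·β = 182;  (-1)·α + 6·β = 19.
Δ = 59·6 − (-1)² = 353.
α = (182·6 − (-1)·19)/353 = 1111/353; β = (59·19 − (-1)·182)/353 = 1303/353.
At u = 6: ŵ = (1111/353)·(6) + (1303/353)·(1) = 7969/353.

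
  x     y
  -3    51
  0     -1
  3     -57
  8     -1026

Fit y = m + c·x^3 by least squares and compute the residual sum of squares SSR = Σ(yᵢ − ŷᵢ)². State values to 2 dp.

From the data, Σ1 = 4, Σx^3 = 512, Σx^3·x^3 = 263602.
Moment sums: Σy = -1033, Σx^3·y = -528228.
MᵀM·[m, c]ᵀ = Mᵀy becomes [[4, 512]; [512, 263602]]·[m, c]ᵀ = [-1033, -528228]ᵀ.
Eliminating c: 263602·(row 1) − 512·(row 2) gives 792264·m = 263602·(-1033) − 512·(-528228) = -1848130, so m = -924065/396132.
Then c = ((-528228) − 512·(-924065/396132))/263602 = -198002/99033.
Residuals: -257419/396132, 527933/396132, -271243/396132, 243/132044; SSR = 1056595/396132.

SSR = 2.67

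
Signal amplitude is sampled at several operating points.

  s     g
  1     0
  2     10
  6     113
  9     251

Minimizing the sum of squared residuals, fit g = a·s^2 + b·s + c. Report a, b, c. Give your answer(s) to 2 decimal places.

a = 2.94, b = 2.07, c = -5.37

Normal-equation sums: Σs^2·s^2 = 7874, Σs^2·s = 954, Σs^2 = 122, Σs·s = 122, Σs = 18, Σ1 = 4.
And Σs^2·g = 24439, Σs·g = 2957, Σg = 374.
MᵀM·[a, b, c]ᵀ = Mᵀg becomes [[7874, 954, 122]; [954, 122, 18]; [122, 18, 4]]·[a, b, c]ᵀ = [24439, 2957, 374]ᵀ.
Row-reducing yields a = 9171/3124, b = 6481/3124, c = -763/142.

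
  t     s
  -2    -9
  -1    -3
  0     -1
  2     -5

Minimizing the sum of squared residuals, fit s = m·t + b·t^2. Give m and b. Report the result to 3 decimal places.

With design matrix X, XᵀX = [[9, -1]; [-1, 33]] and Xᵀs = [11, -59]ᵀ.
det = 9·33 − (-1)² = 296.
m = (11·33 − (-1)·(-59))/296 = 38/37; b = (9·(-59) − (-1)·11)/296 = -65/37.

m = 1.027, b = -1.757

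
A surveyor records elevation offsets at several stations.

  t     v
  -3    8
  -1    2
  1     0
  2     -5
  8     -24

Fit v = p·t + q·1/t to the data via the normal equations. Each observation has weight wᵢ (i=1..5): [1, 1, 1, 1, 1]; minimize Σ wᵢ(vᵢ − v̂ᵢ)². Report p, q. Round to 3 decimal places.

Sums needed: Σwᵢ·t·t = 79, Σwᵢ·t·1/t = 5, Σwᵢ·1/t·1/t = 1369/576.
And Σwᵢ·t·v = -228, Σwᵢ·1/t·v = -61/6.
Δ = 79·(1369/576) − 5² = 93751/576.
p = ((-228)·(1369/576) − 5·(-61/6))/(93751/576) = -282852/93751; q = (79·(-61/6) − 5·(-228))/(93751/576) = 194016/93751.

p = -3.017, q = 2.069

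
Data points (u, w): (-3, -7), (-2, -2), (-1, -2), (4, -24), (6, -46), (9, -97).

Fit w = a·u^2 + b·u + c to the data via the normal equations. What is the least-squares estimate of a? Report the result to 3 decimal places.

a = -1.020

With design matrix A, AᵀA = [[8211, 973, 147]; [973, 147, 13]; [147, 13, 6]] and Aᵀw = [-9970, -1218, -178]ᵀ.
Inverting the 3×3 Gram matrix, [a, b, c]ᵀ = [-60887/59696, -11825/8528, -892/533]ᵀ.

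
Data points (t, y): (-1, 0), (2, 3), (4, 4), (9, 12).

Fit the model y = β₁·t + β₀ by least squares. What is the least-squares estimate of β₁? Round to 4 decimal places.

β₁ = 1.1981

From the data, Σt·t = 102, Σt = 14, Σ1 = 4.
For Aᵀy: Σt·y = 130, Σy = 19.
AᵀA·[β₁, β₀]ᵀ = Aᵀy becomes [[102, 14]; [14, 4]]·[β₁, β₀]ᵀ = [130, 19]ᵀ.
Eliminating β₀: 4·(row 1) − 14·(row 2) gives 212·β₁ = 4·130 − 14·19 = 254, so β₁ = 127/106.
Then β₀ = (19 − 14·(127/106))/4 = 59/106.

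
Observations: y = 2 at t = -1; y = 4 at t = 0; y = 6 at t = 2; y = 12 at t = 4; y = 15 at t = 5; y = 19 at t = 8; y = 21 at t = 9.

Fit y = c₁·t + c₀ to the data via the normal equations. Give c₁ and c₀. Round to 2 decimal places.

Sums needed: Σt·t = 191, Σt = 27, Σ1 = 7.
And Σt·y = 474, Σy = 79.
Normal equations: [[191, 27]; [27, 7]]·[c₁, c₀]ᵀ = [474, 79]ᵀ.
Eliminating c₀: 7·(row 1) − 27·(row 2) gives 608·c₁ = 7·474 − 27·79 = 1185, so c₁ = 1185/608.
Then c₀ = (79 − 27·(1185/608))/7 = 2291/608.

c₁ = 1.95, c₀ = 3.77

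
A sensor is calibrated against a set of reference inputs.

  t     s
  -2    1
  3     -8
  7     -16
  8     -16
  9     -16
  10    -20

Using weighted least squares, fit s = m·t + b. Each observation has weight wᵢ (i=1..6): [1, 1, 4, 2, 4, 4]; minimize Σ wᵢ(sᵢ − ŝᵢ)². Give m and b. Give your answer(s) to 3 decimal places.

Normal-equation sums: Σwᵢ·t·t = 1061, Σwᵢ·t = 121, Σwᵢ·1 = 16.
Moment sums: Σwᵢ·t·s = -2106, Σwᵢ·s = -247.
Normal equations: [[1061, 121]; [121, 16]]·[m, b]ᵀ = [-2106, -247]ᵀ.
Eliminating b: 16·(row 1) − 121·(row 2) gives 2335·m = 16·(-2106) − 121·(-247) = -3809, so m = -3809/2335.
Then b = ((-247) − 121·(-3809/2335))/16 = -7241/2335.

m = -1.631, b = -3.101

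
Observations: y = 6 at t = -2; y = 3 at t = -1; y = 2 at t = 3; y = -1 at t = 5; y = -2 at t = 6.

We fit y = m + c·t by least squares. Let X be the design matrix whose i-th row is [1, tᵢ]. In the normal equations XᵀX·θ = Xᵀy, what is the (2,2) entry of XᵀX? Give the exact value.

Row 2 ↔ basis t, column 2 ↔ basis t, so (XᵀX)_{2,2} = Σᵢ (t)·(t) = (-2)·(-2) + (-1)·(-1) + (3)·(3) + (5)·(5) + (6)·(6) = 75.

75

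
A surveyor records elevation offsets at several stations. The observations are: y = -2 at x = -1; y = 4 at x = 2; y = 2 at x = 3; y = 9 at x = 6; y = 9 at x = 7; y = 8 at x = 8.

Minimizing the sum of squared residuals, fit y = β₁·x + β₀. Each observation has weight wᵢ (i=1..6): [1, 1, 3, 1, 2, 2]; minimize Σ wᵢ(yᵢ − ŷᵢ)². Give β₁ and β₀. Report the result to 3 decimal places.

β₁ = 1.231, β₀ = -0.561

Entries of AᵀWA: Σwᵢ·x·x = 294, Σwᵢ·x = 46, Σwᵢ·1 = 10.
And Σwᵢ·x·y = 336, Σwᵢ·y = 51.
det = 294·10 − 46² = 824.
β₁ = (336·10 − 46·51)/824 = 507/412; β₀ = (294·51 − 46·336)/824 = -231/412.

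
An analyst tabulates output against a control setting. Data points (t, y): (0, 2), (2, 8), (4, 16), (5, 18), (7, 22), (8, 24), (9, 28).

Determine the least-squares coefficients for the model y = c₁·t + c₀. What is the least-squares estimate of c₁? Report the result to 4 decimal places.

Compute the Gram sums: Σt·t = 239, Σt = 35, Σ1 = 7.
Right-hand side: Σt·y = 768, Σy = 118.
det = 239·7 − 35² = 448.
c₁ = (768·7 − 35·118)/448 = 89/32; c₀ = (239·118 − 35·768)/448 = 661/224.

c₁ = 2.7813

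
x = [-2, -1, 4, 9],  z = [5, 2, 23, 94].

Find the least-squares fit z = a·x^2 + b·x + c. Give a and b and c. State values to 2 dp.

Sums needed: Σx^2·x^2 = 6834, Σx^2·x = 784, Σx^2 = 102, Σx·x = 102, Σx = 10, Σ1 = 4.
Moment sums: Σx^2·z = 8004, Σx·z = 926, Σz = 124.
Inverting the 3×3 Gram matrix, [a, b, c]ᵀ = [4697/4610, 4611/4610, 11609/4610]ᵀ.

a = 1.02, b = 1.00, c = 2.52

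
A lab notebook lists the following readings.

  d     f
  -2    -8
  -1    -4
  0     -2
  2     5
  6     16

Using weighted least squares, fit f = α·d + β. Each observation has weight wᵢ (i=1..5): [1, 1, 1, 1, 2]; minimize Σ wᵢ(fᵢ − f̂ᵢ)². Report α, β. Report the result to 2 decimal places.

Compute the Gram sums: Σwᵢ·d·d = 81, Σwᵢ·d = 11, Σwᵢ·1 = 6.
Right-hand side: Σwᵢ·d·f = 222, Σwᵢ·f = 23.
det = 81·6 − 11² = 365.
α = (222·6 − 11·23)/365 = 1079/365; β = (81·23 − 11·222)/365 = -579/365.

α = 2.96, β = -1.59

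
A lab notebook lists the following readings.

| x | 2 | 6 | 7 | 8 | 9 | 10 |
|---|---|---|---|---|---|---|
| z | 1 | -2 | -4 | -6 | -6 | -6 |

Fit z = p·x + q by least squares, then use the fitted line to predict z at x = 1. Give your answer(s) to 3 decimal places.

From the data, Σx·x = 334, Σx = 42, Σ1 = 6.
Moment sums: Σx·z = -200, Σz = -23.
Δ = 334·6 − 42² = 240.
p = ((-200)·6 − 42·(-23))/240 = -39/40; q = (334·(-23) − 42·(-200))/240 = 359/120.
At x = 1: ẑ = (-39/40)·(1) + (359/120)·(1) = 121/60.

ẑ = 2.017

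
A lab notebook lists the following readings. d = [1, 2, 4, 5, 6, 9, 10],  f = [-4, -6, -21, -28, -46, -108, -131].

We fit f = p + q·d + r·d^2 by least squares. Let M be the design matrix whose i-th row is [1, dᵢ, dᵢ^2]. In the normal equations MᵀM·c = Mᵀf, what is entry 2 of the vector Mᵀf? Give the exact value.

-2798

Entry 2 ↔ basis d, so (Mᵀf)_{2} = Σᵢ (d)·fᵢ = (1)·(-4) + (2)·(-6) + (4)·(-21) + (5)·(-28) + (6)·(-46) + (9)·(-108) + (10)·(-131) = -2798.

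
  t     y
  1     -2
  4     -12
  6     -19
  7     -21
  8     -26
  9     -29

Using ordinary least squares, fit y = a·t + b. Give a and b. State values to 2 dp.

a = -3.37, b = 1.47

From the data, Σt·t = 247, Σt = 35, Σ1 = 6.
And Σt·y = -780, Σy = -109.
det = 247·6 − 35² = 257.
a = ((-780)·6 − 35·(-109))/257 = -865/257; b = (247·(-109) − 35·(-780))/257 = 377/257.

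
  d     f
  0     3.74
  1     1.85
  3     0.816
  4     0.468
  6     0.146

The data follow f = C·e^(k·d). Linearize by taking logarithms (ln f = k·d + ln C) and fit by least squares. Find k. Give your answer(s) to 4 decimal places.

k = -0.5224

Linearized form: ln f = k·d + ln C. From the 5 transformed points,
AᵀA = [[62.0000, 14.0000]; [14.0000, 5]], rhs = [-14.5769, -0.9525]ᵀ  (here Σd = 14.0000, Σ(d)² = 62.0000, Σln f = -0.9525, Σd·ln f = -14.5769).
Solving (det = 114.0000): k = -0.52236, ln C = 1.27211.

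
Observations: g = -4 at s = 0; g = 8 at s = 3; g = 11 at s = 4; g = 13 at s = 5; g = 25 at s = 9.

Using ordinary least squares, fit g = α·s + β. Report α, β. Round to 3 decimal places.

Entries of AᵀA: Σs·s = 131, Σs = 21, Σ1 = 5.
Moment sums: Σs·g = 358, Σg = 53.
AᵀA·[α, β]ᵀ = Aᵀg becomes [[131, 21]; [21, 5]]·[α, β]ᵀ = [358, 53]ᵀ.
Eliminating β: 5·(row 1) − 21·(row 2) gives 214·α = 5·358 − 21·53 = 677, so α = 677/214.
Then β = (53 − 21·(677/214))/5 = -575/214.

α = 3.164, β = -2.687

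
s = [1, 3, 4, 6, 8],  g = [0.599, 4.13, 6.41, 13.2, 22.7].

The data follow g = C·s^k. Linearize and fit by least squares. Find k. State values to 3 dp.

k = 1.737

Linearized form: ln g = k·ln s + ln C. From the 5 transformed points,
Over the data: Σln s = 6.3561, Σ(ln s)² = 10.6632, Σln g = 8.4662, Σln s·ln g = 15.2496.
Normal system: [[10.6632, 6.3561]; [6.3561, 5]]·[k, ln C]ᵀ = [15.2496, 8.4662]ᵀ.
Solving (det = 12.9161): k = 1.73703, ln C = -0.51491.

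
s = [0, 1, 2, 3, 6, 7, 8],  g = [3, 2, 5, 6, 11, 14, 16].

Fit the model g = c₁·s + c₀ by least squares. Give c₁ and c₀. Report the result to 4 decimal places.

c₁ = 1.7354, c₀ = 1.4490

Forming AᵀA = [[163, 27]; [27, 7]] and Aᵀg = [322, 57]ᵀ gives AᵀA·[c₁, c₀]ᵀ = Aᵀg.
Eliminating c₀: 7·(row 1) − 27·(row 2) gives 412·c₁ = 7·322 − 27·57 = 715, so c₁ = 715/412.
Then c₀ = (57 − 27·(715/412))/7 = 597/412.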